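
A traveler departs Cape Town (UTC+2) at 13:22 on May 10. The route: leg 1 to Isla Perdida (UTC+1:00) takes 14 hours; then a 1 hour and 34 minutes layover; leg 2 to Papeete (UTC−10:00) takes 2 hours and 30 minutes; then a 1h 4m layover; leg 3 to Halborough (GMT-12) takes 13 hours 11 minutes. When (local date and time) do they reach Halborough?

Convert departure to UTC: 13:22 − 2:00 = 11:22 UTC on May 10.
Add 14 hours leg 1 → 01:22 UTC (May 11).
Add 1 hour and 34 minutes layover in Isla Perdida → 02:56 UTC.
Add 2 hours 30 minutes leg 2 → 05:26 UTC.
Add 1 hour 4 minutes layover in Papeete → 06:30 UTC.
Add 13 hours and 11 minutes leg 3 → 19:41 UTC.
Halborough is UTC−12:00, so local arrival = 19:41 − 12:00 = 07:41 on May 11.

07:41 on May 11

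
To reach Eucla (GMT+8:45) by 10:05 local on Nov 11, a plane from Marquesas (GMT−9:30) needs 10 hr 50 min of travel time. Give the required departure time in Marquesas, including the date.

05:00 on November 10

Target arrival in UTC: 10:05 − 8:45 = 01:20 on Nov 11.
Subtract 10 hours 50 minutes → departure 14:30 UTC on Nov 10.
Marquesas is UTC−9:30: 14:30 − 9:30 = 05:00 on Nov 10.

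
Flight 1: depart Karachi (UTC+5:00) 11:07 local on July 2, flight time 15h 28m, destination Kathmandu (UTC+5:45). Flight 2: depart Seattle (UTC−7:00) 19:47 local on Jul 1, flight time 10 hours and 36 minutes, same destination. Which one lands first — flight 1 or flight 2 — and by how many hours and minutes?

Flight 1 in UTC: 11:07 − 5:00 = 06:07 on Jul 2.
+15 hours 28 minutes → arrive 21:35 UTC on Jul 2.
Flight 2 in UTC: 19:47 + 7:00 = 02:47 on Jul 2.
+10 hours and 36 minutes → arrive 13:23 UTC on Jul 2.
Flight 2 lands earlier by 8 hours 12 minutes.

the second, by 8 hours 12 minutes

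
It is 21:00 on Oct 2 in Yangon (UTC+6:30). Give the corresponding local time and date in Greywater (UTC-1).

In UTC: 21:00 − 6:30 = 14:30 on Oct 2.
Greywater is UTC−1:00: 14:30 − 1:00 = 13:30 on Oct 2.

13:30 on October 2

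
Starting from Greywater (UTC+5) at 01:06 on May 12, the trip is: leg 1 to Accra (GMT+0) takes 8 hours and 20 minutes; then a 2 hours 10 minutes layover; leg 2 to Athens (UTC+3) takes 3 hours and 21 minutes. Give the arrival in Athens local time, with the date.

12:57 on May 12

Convert departure to UTC: 01:06 − 5:00 = 20:06 UTC on May 11.
Add 8 hours and 20 minutes leg 1 → 04:26 UTC (May 12).
Add 2 hours 10 minutes layover in Accra → 06:36 UTC.
Add 3 hours 21 minutes leg 2 → 09:57 UTC.
Athens is UTC+3:00, so local arrival = 09:57 + 3:00 = 12:57 on May 12.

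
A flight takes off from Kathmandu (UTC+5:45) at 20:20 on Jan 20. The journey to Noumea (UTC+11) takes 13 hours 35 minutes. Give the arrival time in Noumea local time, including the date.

15:10 on January 21

Convert departure to UTC: 20:20 − 5:45 = 14:35 UTC on Jan 20.
Add 13 hours 35 minutes travel time → 04:10 UTC (Jan 21).
Noumea is UTC+11:00, so local arrival = 04:10 + 11:00 = 15:10 on Jan 21.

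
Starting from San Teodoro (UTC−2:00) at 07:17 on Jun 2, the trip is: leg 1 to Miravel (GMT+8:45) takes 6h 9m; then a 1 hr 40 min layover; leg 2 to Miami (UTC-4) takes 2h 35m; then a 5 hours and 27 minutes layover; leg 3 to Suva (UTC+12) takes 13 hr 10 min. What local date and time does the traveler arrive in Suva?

02:18 on Jun 4

Convert departure to UTC: 07:17 + 2:00 = 09:17 UTC on Jun 2.
Add 6 hours 9 minutes leg 1 → 15:26 UTC.
Add 1 hour and 40 minutes layover in Miravel → 17:06 UTC.
Add 2 hours 35 minutes leg 2 → 19:41 UTC.
Add 5 hours 27 minutes layover in Miami → 01:08 UTC (Jun 3).
Add 13 hours and 10 minutes leg 3 → 14:18 UTC.
Suva is UTC+12:00, so local arrival = 14:18 + 12:00 = 02:18 on Jun 4.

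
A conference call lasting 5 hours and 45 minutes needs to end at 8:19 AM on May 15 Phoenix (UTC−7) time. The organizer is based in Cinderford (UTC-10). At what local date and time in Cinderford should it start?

11:34 PM on May 14

Target end time in UTC: 8:19 AM + 7:00 = 3:19 PM on May 15.
Subtract 5 hours 45 minutes → start 9:34 AM UTC on May 15.
Cinderford is UTC−10:00: 9:34 AM − 10:00 = 11:34 PM on May 14.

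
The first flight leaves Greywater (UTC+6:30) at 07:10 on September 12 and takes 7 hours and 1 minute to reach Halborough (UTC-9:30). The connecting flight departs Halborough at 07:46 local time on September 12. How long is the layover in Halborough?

9 hours 35 minutes

Convert departure to UTC: 07:10 − 6:30 = 00:40 UTC on Sep 12.
Add 7 hours 1 minute flight time → 07:41 UTC.
Halborough is UTC−9:30, so local arrival = 07:41 − 9:30 = 22:11 on Sep 11.
Layover = 07:46 − 22:11 (+1 day) = 9 hours 35 minutes.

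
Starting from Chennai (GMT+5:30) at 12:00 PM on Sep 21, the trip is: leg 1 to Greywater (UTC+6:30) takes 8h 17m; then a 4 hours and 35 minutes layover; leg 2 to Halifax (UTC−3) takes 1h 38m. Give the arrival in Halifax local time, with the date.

6:00 PM on September 21

Convert departure to UTC: 12:00 PM − 5:30 = 6:30 AM UTC on Sep 21.
Add 8 hours and 17 minutes leg 1 → 2:47 PM UTC.
Add 4 hours 35 minutes layover in Greywater → 7:22 PM UTC.
Add 1 hour 38 minutes leg 2 → 9:00 PM UTC.
Halifax is UTC−3:00, so local arrival = 9:00 PM − 3:00 = 6:00 PM on Sep 21.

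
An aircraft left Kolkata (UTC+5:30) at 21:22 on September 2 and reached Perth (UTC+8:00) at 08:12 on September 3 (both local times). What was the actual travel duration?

Departure in UTC: 21:22 − 5:30 = 15:52 on Sep 2.
Arrival in UTC: 08:12 − 8:00 = 00:12 on Sep 3.
Elapsed = 00:12 − 15:52 (+1 day) = 8 hours 20 minutes.

8 hours 20 minutes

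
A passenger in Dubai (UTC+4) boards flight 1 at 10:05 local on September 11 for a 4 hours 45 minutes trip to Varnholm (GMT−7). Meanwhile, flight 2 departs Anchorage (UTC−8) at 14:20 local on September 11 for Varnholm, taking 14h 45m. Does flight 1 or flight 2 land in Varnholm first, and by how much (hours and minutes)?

the first, by 26 hours 15 minutes

Flight 1 in UTC: 10:05 − 4:00 = 06:05 on Sep 11.
+4 hours 45 minutes → arrive 10:50 UTC on Sep 11.
Flight 2 in UTC: 14:20 + 8:00 = 22:20 on Sep 11.
+14 hours 45 minutes → arrive 13:05 UTC on Sep 12.
Flight 1 lands earlier by 26 hours 15 minutes.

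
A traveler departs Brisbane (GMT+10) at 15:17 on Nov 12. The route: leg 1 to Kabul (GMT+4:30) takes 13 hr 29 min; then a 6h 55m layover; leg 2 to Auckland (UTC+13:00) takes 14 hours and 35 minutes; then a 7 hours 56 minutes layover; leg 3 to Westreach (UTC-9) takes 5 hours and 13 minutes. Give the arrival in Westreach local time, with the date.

20:25 on November 13

Convert departure to UTC: 15:17 − 10:00 = 05:17 UTC on Nov 12.
Add 13 hours 29 minutes leg 1 → 18:46 UTC.
Add 6 hours and 55 minutes layover in Kabul → 01:41 UTC (Nov 13).
Add 14 hours 35 minutes leg 2 → 16:16 UTC.
Add 7 hours and 56 minutes layover in Auckland → 00:12 UTC (Nov 14).
Add 5 hours and 13 minutes leg 3 → 05:25 UTC.
Westreach is UTC−9:00, so local arrival = 05:25 − 9:00 = 20:25 on Nov 13.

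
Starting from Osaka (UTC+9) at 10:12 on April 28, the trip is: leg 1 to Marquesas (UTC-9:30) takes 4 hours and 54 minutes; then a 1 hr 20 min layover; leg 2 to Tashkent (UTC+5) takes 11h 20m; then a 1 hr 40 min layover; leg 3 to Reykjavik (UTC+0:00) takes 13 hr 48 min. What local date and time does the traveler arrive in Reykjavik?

Convert departure to UTC: 10:12 − 9:00 = 01:12 UTC on Apr 28.
Add 4 hours and 54 minutes leg 1 → 06:06 UTC.
Add 1 hour 20 minutes layover in Marquesas → 07:26 UTC.
Add 11 hours and 20 minutes leg 2 → 18:46 UTC.
Add 1 hour and 40 minutes layover in Tashkent → 20:26 UTC.
Add 13 hours and 48 minutes leg 3 → 10:14 UTC (Apr 29).
Reykjavik is UTC+0, so local arrival is the same: 10:14 on Apr 29.

10:14 on Apr 29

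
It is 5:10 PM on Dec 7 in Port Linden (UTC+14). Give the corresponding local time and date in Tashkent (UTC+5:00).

In UTC: 5:10 PM − 14:00 = 3:10 AM on Dec 7.
Tashkent is UTC+5:00: 3:10 AM + 5:00 = 8:10 AM on Dec 7.

8:10 AM on December 7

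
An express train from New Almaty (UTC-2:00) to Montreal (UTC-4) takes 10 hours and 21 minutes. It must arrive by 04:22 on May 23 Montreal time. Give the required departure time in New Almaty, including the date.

20:01 on May 22

Target arrival in UTC: 04:22 + 4:00 = 08:22 on May 23.
Subtract 10 hours and 21 minutes → departure 22:01 UTC on May 22.
New Almaty is UTC−2:00: 22:01 − 2:00 = 20:01 on May 22.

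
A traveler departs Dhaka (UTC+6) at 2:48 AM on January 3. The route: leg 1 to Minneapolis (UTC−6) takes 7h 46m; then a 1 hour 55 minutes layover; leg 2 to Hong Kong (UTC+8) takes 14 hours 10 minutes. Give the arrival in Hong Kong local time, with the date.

Convert departure to UTC: 2:48 AM − 6:00 = 8:48 PM UTC on Jan 2.
Add 7 hours and 46 minutes leg 1 → 4:34 AM UTC (Jan 3).
Add 1 hour and 55 minutes layover in Minneapolis → 6:29 AM UTC.
Add 14 hours 10 minutes leg 2 → 8:39 PM UTC.
Hong Kong is UTC+8:00, so local arrival = 8:39 PM + 8:00 = 4:39 AM on Jan 4.

4:39 AM on January 4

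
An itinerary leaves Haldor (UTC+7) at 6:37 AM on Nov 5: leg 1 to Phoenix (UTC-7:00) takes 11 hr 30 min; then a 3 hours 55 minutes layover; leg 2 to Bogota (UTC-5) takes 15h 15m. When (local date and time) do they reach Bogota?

1:17 AM on November 6

Convert departure to UTC: 6:37 AM − 7:00 = 11:37 PM UTC on Nov 4.
Add 11 hours 30 minutes leg 1 → 11:07 AM UTC (Nov 5).
Add 3 hours and 55 minutes layover in Phoenix → 3:02 PM UTC.
Add 15 hours and 15 minutes leg 2 → 6:17 AM UTC (Nov 6).
Bogota is UTC−5:00, so local arrival = 6:17 AM − 5:00 = 1:17 AM on Nov 6.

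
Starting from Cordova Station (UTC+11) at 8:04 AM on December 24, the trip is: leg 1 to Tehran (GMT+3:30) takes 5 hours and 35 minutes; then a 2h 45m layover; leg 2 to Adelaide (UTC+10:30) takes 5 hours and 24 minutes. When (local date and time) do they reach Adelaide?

Convert departure to UTC: 8:04 AM − 11:00 = 9:04 PM UTC on Dec 23.
Add 5 hours 35 minutes leg 1 → 2:39 AM UTC (Dec 24).
Add 2 hours and 45 minutes layover in Tehran → 5:24 AM UTC.
Add 5 hours 24 minutes leg 2 → 10:48 AM UTC.
Adelaide is UTC+10:30, so local arrival = 10:48 AM + 10:30 = 9:18 PM on Dec 24.

9:18 PM on December 24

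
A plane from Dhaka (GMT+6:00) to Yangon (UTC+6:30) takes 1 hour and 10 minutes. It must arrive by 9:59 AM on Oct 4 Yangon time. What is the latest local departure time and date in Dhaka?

Target arrival in UTC: 9:59 AM − 6:30 = 3:29 AM on Oct 4.
Subtract 1 hour 10 minutes → departure 2:19 AM UTC on Oct 4.
Dhaka is UTC+6:00: 2:19 AM + 6:00 = 8:19 AM on Oct 4.

8:19 AM on October 4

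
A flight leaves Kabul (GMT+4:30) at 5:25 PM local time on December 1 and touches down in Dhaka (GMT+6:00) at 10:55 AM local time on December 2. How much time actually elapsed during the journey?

16 hours

Departure in UTC: 5:25 PM − 4:30 = 12:55 PM on Dec 1.
Arrival in UTC: 10:55 AM − 6:00 = 4:55 AM on Dec 2.
Elapsed = 4:55 AM − 12:55 PM (+1 day) = 16 hours.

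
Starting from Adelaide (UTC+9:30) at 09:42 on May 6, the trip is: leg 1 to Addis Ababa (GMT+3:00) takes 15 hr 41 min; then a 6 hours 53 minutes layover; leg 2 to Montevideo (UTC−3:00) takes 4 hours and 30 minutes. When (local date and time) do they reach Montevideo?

Convert departure to UTC: 09:42 − 9:30 = 00:12 UTC on May 6.
Add 15 hours and 41 minutes leg 1 → 15:53 UTC.
Add 6 hours 53 minutes layover in Addis Ababa → 22:46 UTC.
Add 4 hours and 30 minutes leg 2 → 03:16 UTC (May 7).
Montevideo is UTC−3:00, so local arrival = 03:16 − 3:00 = 00:16 on May 7.

00:16 on May 7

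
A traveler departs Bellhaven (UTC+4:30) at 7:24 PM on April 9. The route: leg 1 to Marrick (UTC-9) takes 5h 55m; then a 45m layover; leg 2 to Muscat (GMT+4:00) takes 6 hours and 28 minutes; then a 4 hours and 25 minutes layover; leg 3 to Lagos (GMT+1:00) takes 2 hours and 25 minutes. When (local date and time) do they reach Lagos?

11:52 AM on Apr 10

Convert departure to UTC: 7:24 PM − 4:30 = 2:54 PM UTC on Apr 9.
Add 5 hours 55 minutes leg 1 → 8:49 PM UTC.
Add 45 minutes layover in Marrick → 9:34 PM UTC.
Add 6 hours and 28 minutes leg 2 → 4:02 AM UTC (Apr 10).
Add 4 hours and 25 minutes layover in Muscat → 8:27 AM UTC.
Add 2 hours 25 minutes leg 3 → 10:52 AM UTC.
Lagos is UTC+1:00, so local arrival = 10:52 AM + 1:00 = 11:52 AM on Apr 10.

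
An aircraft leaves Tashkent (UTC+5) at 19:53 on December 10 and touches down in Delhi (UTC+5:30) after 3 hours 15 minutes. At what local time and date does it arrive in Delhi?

Convert departure to UTC: 19:53 − 5:00 = 14:53 UTC on Dec 10.
Add 3 hours 15 minutes travel time → 18:08 UTC.
Delhi is UTC+5:30, so local arrival = 18:08 + 5:30 = 23:38 on Dec 10.

23:38 on December 10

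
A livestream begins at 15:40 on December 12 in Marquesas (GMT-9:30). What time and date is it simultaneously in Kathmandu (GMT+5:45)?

06:55 on Dec 13

In UTC: 15:40 + 9:30 = 01:10 on Dec 13.
Kathmandu is UTC+5:45: 01:10 + 5:45 = 06:55 on Dec 13.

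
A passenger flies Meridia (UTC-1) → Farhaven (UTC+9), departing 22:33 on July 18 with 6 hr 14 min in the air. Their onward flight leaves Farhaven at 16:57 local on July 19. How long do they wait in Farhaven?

Convert departure to UTC: 22:33 + 1:00 = 23:33 UTC on Jul 18.
Add 6 hours 14 minutes flight time → 05:47 UTC (Jul 19).
Farhaven is UTC+9:00, so local arrival = 05:47 + 9:00 = 14:47 on Jul 19.
Layover = 16:57 − 14:47 = 2 hours 10 minutes.

2 hours 10 minutes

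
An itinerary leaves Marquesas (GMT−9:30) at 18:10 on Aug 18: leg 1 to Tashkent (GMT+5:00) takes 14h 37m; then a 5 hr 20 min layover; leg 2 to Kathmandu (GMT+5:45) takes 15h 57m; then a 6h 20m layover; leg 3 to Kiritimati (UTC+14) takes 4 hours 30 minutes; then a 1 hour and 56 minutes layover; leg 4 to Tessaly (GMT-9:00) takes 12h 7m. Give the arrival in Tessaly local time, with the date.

Convert departure to UTC: 18:10 + 9:30 = 03:40 UTC on Aug 19.
Add 14 hours 37 minutes leg 1 → 18:17 UTC.
Add 5 hours and 20 minutes layover in Tashkent → 23:37 UTC.
Add 15 hours 57 minutes leg 2 → 15:34 UTC (Aug 20).
Add 6 hours and 20 minutes layover in Kathmandu → 21:54 UTC.
Add 4 hours and 30 minutes leg 3 → 02:24 UTC (Aug 21).
Add 1 hour and 56 minutes layover in Kiritimati → 04:20 UTC.
Add 12 hours and 7 minutes leg 4 → 16:27 UTC.
Tessaly is UTC−9:00, so local arrival = 16:27 − 9:00 = 07:27 on Aug 21.

07:27 on August 21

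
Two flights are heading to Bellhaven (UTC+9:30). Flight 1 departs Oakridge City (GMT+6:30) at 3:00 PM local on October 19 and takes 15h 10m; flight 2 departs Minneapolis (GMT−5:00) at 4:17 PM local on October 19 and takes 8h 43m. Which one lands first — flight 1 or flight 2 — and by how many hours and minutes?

Flight 1 in UTC: 3:00 PM − 6:30 = 8:30 AM on Oct 19.
+15 hours 10 minutes → arrive 11:40 PM UTC on Oct 19.
Flight 2 in UTC: 4:17 PM + 5:00 = 9:17 PM on Oct 19.
+8 hours 43 minutes → arrive 6:00 AM UTC on Oct 20.
Flight 1 lands earlier by 6 hours 20 minutes.

the first, by 6 hours 20 minutes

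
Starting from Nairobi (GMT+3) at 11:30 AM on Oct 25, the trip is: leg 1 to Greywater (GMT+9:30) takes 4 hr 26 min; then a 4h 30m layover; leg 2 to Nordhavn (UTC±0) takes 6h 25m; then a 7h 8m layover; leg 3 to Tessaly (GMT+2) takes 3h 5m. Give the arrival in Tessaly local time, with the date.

Convert departure to UTC: 11:30 AM − 3:00 = 8:30 AM UTC on Oct 25.
Add 4 hours and 26 minutes leg 1 → 12:56 PM UTC.
Add 4 hours 30 minutes layover in Greywater → 5:26 PM UTC.
Add 6 hours 25 minutes leg 2 → 11:51 PM UTC.
Add 7 hours and 8 minutes layover in Nordhavn → 6:59 AM UTC (Oct 26).
Add 3 hours 5 minutes leg 3 → 10:04 AM UTC.
Tessaly is UTC+2:00, so local arrival = 10:04 AM + 2:00 = 12:04 PM on Oct 26.

12:04 PM on October 26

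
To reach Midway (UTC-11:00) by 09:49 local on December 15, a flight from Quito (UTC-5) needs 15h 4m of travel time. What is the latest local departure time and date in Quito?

Target arrival in UTC: 09:49 + 11:00 = 20:49 on Dec 15.
Subtract 15 hours 4 minutes → departure 05:45 UTC on Dec 15.
Quito is UTC−5:00: 05:45 − 5:00 = 00:45 on Dec 15.

00:45 on Dec 15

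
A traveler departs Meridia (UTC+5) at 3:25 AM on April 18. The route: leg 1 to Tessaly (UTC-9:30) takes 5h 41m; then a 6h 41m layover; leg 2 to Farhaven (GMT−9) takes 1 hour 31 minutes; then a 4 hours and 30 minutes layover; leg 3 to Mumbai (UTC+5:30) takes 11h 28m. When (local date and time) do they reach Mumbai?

9:46 AM on April 19

Convert departure to UTC: 3:25 AM − 5:00 = 10:25 PM UTC on Apr 17.
Add 5 hours 41 minutes leg 1 → 4:06 AM UTC (Apr 18).
Add 6 hours 41 minutes layover in Tessaly → 10:47 AM UTC.
Add 1 hour 31 minutes leg 2 → 12:18 PM UTC.
Add 4 hours and 30 minutes layover in Farhaven → 4:48 PM UTC.
Add 11 hours 28 minutes leg 3 → 4:16 AM UTC (Apr 19).
Mumbai is UTC+5:30, so local arrival = 4:16 AM + 5:30 = 9:46 AM on Apr 19.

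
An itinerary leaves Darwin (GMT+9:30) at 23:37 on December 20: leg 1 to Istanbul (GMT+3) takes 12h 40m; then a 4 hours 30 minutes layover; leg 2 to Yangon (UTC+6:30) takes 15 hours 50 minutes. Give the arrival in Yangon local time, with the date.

05:37 on Dec 22

Convert departure to UTC: 23:37 − 9:30 = 14:07 UTC on Dec 20.
Add 12 hours and 40 minutes leg 1 → 02:47 UTC (Dec 21).
Add 4 hours and 30 minutes layover in Istanbul → 07:17 UTC.
Add 15 hours and 50 minutes leg 2 → 23:07 UTC.
Yangon is UTC+6:30, so local arrival = 23:07 + 6:30 = 05:37 on Dec 22.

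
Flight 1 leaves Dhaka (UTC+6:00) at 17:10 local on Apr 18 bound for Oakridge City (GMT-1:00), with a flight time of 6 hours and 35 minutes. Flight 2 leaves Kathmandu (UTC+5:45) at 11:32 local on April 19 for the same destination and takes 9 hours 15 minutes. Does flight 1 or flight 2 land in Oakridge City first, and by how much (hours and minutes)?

Flight 1 in UTC: 17:10 − 6:00 = 11:10 on Apr 18.
+6 hours and 35 minutes → arrive 17:45 UTC on Apr 18.
Flight 2 in UTC: 11:32 − 5:45 = 05:47 on Apr 19.
+9 hours 15 minutes → arrive 15:02 UTC on Apr 19.
Flight 1 lands earlier by 21 hours 17 minutes.

the first, by 21 hours 17 minutes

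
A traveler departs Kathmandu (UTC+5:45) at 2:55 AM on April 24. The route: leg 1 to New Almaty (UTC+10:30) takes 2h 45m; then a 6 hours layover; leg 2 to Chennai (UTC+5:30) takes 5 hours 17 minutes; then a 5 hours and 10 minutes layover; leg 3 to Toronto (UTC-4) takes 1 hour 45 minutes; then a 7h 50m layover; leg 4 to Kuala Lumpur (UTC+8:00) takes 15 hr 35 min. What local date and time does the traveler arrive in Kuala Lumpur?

1:32 AM on April 26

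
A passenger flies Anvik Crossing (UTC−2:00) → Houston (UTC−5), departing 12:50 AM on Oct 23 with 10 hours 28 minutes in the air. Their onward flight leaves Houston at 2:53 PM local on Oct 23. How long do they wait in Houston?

Convert departure to UTC: 12:50 AM + 2:00 = 2:50 AM UTC on Oct 23.
Add 10 hours 28 minutes flight time → 1:18 PM UTC.
Houston is UTC−5:00, so local arrival = 1:18 PM − 5:00 = 8:18 AM on Oct 23.
Layover = 2:53 PM − 8:18 AM = 6 hours 35 minutes.

6 hours 35 minutes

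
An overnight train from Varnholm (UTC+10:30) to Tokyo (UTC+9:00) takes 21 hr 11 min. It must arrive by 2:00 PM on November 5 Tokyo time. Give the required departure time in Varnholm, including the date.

6:19 PM on November 4

Target arrival in UTC: 2:00 PM − 9:00 = 5:00 AM on Nov 5.
Subtract 21 hours 11 minutes → departure 7:49 AM UTC on Nov 4.
Varnholm is UTC+10:30: 7:49 AM + 10:30 = 6:19 PM on Nov 4.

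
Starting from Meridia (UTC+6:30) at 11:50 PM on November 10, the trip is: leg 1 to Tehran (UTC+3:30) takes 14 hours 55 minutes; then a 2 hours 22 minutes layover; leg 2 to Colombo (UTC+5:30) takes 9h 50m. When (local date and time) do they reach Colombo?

Convert departure to UTC: 11:50 PM − 6:30 = 5:20 PM UTC on Nov 10.
Add 14 hours and 55 minutes leg 1 → 8:15 AM UTC (Nov 11).
Add 2 hours 22 minutes layover in Tehran → 10:37 AM UTC.
Add 9 hours and 50 minutes leg 2 → 8:27 PM UTC.
Colombo is UTC+5:30, so local arrival = 8:27 PM + 5:30 = 1:57 AM on Nov 12.

1:57 AM on Nov 12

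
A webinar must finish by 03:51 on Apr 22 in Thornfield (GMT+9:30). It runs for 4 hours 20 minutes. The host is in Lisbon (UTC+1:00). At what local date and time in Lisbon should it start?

Target end time in UTC: 03:51 − 9:30 = 18:21 on Apr 21.
Subtract 4 hours and 20 minutes → start 14:01 UTC on Apr 21.
Lisbon is UTC+1:00: 14:01 + 1:00 = 15:01 on Apr 21.

15:01 on April 21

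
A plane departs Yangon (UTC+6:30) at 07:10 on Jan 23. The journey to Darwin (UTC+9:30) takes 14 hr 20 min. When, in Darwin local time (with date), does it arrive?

00:30 on January 24

Convert departure to UTC: 07:10 − 6:30 = 00:40 UTC on Jan 23.
Add 14 hours and 20 minutes travel time → 15:00 UTC.
Darwin is UTC+9:30, so local arrival = 15:00 + 9:30 = 00:30 on Jan 24.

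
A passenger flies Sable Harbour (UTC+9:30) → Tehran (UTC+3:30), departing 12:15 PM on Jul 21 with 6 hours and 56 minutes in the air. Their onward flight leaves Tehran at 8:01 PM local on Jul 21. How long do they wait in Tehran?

6 hours 50 minutes

Convert departure to UTC: 12:15 PM − 9:30 = 2:45 AM UTC on Jul 21.
Add 6 hours and 56 minutes flight time → 9:41 AM UTC.
Tehran is UTC+3:30, so local arrival = 9:41 AM + 3:30 = 1:11 PM on Jul 21.
Layover = 8:01 PM − 1:11 PM = 6 hours 50 minutes.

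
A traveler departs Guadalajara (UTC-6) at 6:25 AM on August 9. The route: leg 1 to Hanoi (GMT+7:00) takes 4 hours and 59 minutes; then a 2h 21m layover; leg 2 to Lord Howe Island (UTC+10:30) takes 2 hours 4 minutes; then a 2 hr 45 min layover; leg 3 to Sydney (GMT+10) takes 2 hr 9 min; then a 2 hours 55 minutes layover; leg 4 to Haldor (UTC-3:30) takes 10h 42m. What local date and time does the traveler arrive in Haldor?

Convert departure to UTC: 6:25 AM + 6:00 = 12:25 PM UTC on Aug 9.
Add 4 hours 59 minutes leg 1 → 5:24 PM UTC.
Add 2 hours and 21 minutes layover in Hanoi → 7:45 PM UTC.
Add 2 hours 4 minutes leg 2 → 9:49 PM UTC.
Add 2 hours 45 minutes layover in Lord Howe Island → 12:34 AM UTC (Aug 10).
Add 2 hours and 9 minutes leg 3 → 2:43 AM UTC.
Add 2 hours 55 minutes layover in Sydney → 5:38 AM UTC.
Add 10 hours and 42 minutes leg 4 → 4:20 PM UTC.
Haldor is UTC−3:30, so local arrival = 4:20 PM − 3:30 = 12:50 PM on Aug 10.

12:50 PM on August 10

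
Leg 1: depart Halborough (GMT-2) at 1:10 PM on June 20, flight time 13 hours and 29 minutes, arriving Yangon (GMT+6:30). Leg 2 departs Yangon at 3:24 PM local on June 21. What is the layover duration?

Convert departure to UTC: 1:10 PM + 2:00 = 3:10 PM UTC on Jun 20.
Add 13 hours and 29 minutes flight time → 4:39 AM UTC (Jun 21).
Yangon is UTC+6:30, so local arrival = 4:39 AM + 6:30 = 11:09 AM on Jun 21.
Layover = 3:24 PM − 11:09 AM = 4 hours 15 minutes.

4 hours 15 minutes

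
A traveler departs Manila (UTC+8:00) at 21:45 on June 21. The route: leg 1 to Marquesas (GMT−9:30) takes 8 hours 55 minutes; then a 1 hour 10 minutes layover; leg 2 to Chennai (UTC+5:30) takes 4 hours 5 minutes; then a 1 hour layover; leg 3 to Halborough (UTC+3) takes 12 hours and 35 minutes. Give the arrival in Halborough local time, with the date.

20:30 on June 22

Convert departure to UTC: 21:45 − 8:00 = 13:45 UTC on Jun 21.
Add 8 hours and 55 minutes leg 1 → 22:40 UTC.
Add 1 hour and 10 minutes layover in Marquesas → 23:50 UTC.
Add 4 hours 5 minutes leg 2 → 03:55 UTC (Jun 22).
Add 1 hour layover in Chennai → 04:55 UTC.
Add 12 hours and 35 minutes leg 3 → 17:30 UTC.
Halborough is UTC+3:00, so local arrival = 17:30 + 3:00 = 20:30 on Jun 22.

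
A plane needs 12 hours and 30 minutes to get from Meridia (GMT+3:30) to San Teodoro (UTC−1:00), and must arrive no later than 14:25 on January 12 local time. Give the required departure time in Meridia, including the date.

06:25 on January 12

Target arrival in UTC: 14:25 + 1:00 = 15:25 on Jan 12.
Subtract 12 hours and 30 minutes → departure 02:55 UTC on Jan 12.
Meridia is UTC+3:30: 02:55 + 3:30 = 06:25 on Jan 12.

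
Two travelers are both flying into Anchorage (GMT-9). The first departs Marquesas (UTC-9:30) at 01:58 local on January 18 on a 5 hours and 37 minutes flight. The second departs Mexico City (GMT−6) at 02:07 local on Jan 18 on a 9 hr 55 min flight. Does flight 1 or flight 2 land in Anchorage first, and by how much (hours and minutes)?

the first, by 57 minutes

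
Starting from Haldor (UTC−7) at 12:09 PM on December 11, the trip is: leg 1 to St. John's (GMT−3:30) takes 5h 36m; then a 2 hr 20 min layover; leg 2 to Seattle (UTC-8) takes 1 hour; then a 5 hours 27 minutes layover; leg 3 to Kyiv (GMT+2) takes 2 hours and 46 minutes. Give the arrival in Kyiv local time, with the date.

Convert departure to UTC: 12:09 PM + 7:00 = 7:09 PM UTC on Dec 11.
Add 5 hours and 36 minutes leg 1 → 12:45 AM UTC (Dec 12).
Add 2 hours and 20 minutes layover in St. John's → 3:05 AM UTC.
Add 1 hour leg 2 → 4:05 AM UTC.
Add 5 hours and 27 minutes layover in Seattle → 9:32 AM UTC.
Add 2 hours 46 minutes leg 3 → 12:18 PM UTC.
Kyiv is UTC+2:00, so local arrival = 12:18 PM + 2:00 = 2:18 PM on Dec 12.

2:18 PM on Dec 12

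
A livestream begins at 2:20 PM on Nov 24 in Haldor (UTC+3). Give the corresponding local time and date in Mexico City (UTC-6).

Mexico City is 9:00 behind Haldor.
Shift by the zone difference: 2:20 PM − 9:00 = 5:20 AM on Nov 24 in Mexico City.

5:20 AM on November 24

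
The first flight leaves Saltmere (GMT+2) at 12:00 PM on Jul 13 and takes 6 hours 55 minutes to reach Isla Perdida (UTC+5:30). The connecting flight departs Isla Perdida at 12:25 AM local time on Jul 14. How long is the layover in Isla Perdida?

Convert departure to UTC: 12:00 PM − 2:00 = 10:00 AM UTC on Jul 13.
Add 6 hours 55 minutes flight time → 4:55 PM UTC.
Isla Perdida is UTC+5:30, so local arrival = 4:55 PM + 5:30 = 10:25 PM on Jul 13.
Layover = 12:25 AM − 10:25 PM (+1 day) = 2 hours.

2 hours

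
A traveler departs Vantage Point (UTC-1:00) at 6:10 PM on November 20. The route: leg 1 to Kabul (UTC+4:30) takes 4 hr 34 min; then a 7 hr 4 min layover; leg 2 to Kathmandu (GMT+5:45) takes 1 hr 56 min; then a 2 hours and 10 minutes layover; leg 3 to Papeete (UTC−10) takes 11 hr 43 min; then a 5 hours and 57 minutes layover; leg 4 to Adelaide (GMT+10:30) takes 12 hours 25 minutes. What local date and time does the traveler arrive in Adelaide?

3:29 AM on November 23

Convert departure to UTC: 6:10 PM + 1:00 = 7:10 PM UTC on Nov 20.
Add 4 hours and 34 minutes leg 1 → 11:44 PM UTC.
Add 7 hours and 4 minutes layover in Kabul → 6:48 AM UTC (Nov 21).
Add 1 hour and 56 minutes leg 2 → 8:44 AM UTC.
Add 2 hours and 10 minutes layover in Kathmandu → 10:54 AM UTC.
Add 11 hours 43 minutes leg 3 → 10:37 PM UTC.
Add 5 hours and 57 minutes layover in Papeete → 4:34 AM UTC (Nov 22).
Add 12 hours 25 minutes leg 4 → 4:59 PM UTC.
Adelaide is UTC+10:30, so local arrival = 4:59 PM + 10:30 = 3:29 AM on Nov 23.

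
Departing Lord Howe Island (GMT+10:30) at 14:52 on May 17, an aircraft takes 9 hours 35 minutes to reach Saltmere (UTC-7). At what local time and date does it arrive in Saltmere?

Saltmere is 17:30 behind Lord Howe Island.
After 9 hours 35 minutes it is 00:27 (May 18) in Lord Howe Island.
Shift by the zone difference: 00:27 − 17:30 = 06:57 on May 17 in Saltmere.

06:57 on May 17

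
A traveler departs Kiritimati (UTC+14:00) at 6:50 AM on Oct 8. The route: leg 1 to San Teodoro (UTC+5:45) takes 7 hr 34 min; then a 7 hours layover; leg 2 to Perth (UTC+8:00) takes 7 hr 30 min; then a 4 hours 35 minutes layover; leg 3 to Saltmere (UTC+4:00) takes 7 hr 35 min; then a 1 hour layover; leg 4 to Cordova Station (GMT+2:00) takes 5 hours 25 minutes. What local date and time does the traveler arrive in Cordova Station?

11:29 AM on October 9

Convert departure to UTC: 6:50 AM − 14:00 = 4:50 PM UTC on Oct 7.
Add 7 hours and 34 minutes leg 1 → 12:24 AM UTC (Oct 8).
Add 7 hours layover in San Teodoro → 7:24 AM UTC.
Add 7 hours and 30 minutes leg 2 → 2:54 PM UTC.
Add 4 hours 35 minutes layover in Perth → 7:29 PM UTC.
Add 7 hours and 35 minutes leg 3 → 3:04 AM UTC (Oct 9).
Add 1 hour layover in Saltmere → 4:04 AM UTC.
Add 5 hours 25 minutes leg 4 → 9:29 AM UTC.
Cordova Station is UTC+2:00, so local arrival = 9:29 AM + 2:00 = 11:29 AM on Oct 9.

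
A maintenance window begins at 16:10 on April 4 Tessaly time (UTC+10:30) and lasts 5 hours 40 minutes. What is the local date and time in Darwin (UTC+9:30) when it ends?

20:50 on Apr 4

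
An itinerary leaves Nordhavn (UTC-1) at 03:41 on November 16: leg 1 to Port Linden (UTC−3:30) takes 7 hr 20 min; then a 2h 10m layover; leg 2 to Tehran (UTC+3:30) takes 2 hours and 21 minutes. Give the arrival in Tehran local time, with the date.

20:02 on Nov 16

Convert departure to UTC: 03:41 + 1:00 = 04:41 UTC on Nov 16.
Add 7 hours 20 minutes leg 1 → 12:01 UTC.
Add 2 hours and 10 minutes layover in Port Linden → 14:11 UTC.
Add 2 hours and 21 minutes leg 2 → 16:32 UTC.
Tehran is UTC+3:30, so local arrival = 16:32 + 3:30 = 20:02 on Nov 16.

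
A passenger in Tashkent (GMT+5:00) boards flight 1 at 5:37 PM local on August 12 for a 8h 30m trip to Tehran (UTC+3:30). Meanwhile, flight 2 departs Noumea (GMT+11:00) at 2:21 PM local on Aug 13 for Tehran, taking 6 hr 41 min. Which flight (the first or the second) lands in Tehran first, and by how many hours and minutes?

Flight 1 in UTC: 5:37 PM − 5:00 = 12:37 PM on Aug 12.
+8 hours and 30 minutes → arrive 9:07 PM UTC on Aug 12.
Flight 2 in UTC: 2:21 PM − 11:00 = 3:21 AM on Aug 13.
+6 hours and 41 minutes → arrive 10:02 AM UTC on Aug 13.
Flight 1 lands earlier by 12 hours 55 minutes.

the first, by 12 hours 55 minutes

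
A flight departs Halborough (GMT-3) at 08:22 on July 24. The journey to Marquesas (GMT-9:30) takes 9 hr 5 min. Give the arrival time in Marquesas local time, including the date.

10:57 on July 24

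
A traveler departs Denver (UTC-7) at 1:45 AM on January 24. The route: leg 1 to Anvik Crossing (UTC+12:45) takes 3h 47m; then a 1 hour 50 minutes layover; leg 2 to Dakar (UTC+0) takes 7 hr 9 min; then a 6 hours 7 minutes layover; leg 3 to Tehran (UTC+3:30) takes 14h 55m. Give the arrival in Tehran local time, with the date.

Convert departure to UTC: 1:45 AM + 7:00 = 8:45 AM UTC on Jan 24.
Add 3 hours and 47 minutes leg 1 → 12:32 PM UTC.
Add 1 hour and 50 minutes layover in Anvik Crossing → 2:22 PM UTC.
Add 7 hours and 9 minutes leg 2 → 9:31 PM UTC.
Add 6 hours 7 minutes layover in Dakar → 3:38 AM UTC (Jan 25).
Add 14 hours 55 minutes leg 3 → 6:33 PM UTC.
Tehran is UTC+3:30, so local arrival = 6:33 PM + 3:30 = 10:03 PM on Jan 25.

10:03 PM on Jan 25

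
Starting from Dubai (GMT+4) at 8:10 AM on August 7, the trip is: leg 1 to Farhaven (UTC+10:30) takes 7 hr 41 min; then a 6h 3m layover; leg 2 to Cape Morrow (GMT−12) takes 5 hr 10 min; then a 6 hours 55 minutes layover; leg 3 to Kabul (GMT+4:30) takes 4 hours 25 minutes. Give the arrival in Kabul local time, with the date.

Convert departure to UTC: 8:10 AM − 4:00 = 4:10 AM UTC on Aug 7.
Add 7 hours and 41 minutes leg 1 → 11:51 AM UTC.
Add 6 hours 3 minutes layover in Farhaven → 5:54 PM UTC.
Add 5 hours and 10 minutes leg 2 → 11:04 PM UTC.
Add 6 hours 55 minutes layover in Cape Morrow → 5:59 AM UTC (Aug 8).
Add 4 hours and 25 minutes leg 3 → 10:24 AM UTC.
Kabul is UTC+4:30, so local arrival = 10:24 AM + 4:30 = 2:54 PM on Aug 8.

2:54 PM on August 8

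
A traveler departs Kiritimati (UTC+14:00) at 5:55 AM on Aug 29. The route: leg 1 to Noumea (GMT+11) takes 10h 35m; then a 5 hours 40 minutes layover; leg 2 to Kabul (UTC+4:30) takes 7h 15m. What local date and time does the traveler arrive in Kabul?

7:55 PM on Aug 29

Convert departure to UTC: 5:55 AM − 14:00 = 3:55 PM UTC on Aug 28.
Add 10 hours 35 minutes leg 1 → 2:30 AM UTC (Aug 29).
Add 5 hours and 40 minutes layover in Noumea → 8:10 AM UTC.
Add 7 hours 15 minutes leg 2 → 3:25 PM UTC.
Kabul is UTC+4:30, so local arrival = 3:25 PM + 4:30 = 7:55 PM on Aug 29.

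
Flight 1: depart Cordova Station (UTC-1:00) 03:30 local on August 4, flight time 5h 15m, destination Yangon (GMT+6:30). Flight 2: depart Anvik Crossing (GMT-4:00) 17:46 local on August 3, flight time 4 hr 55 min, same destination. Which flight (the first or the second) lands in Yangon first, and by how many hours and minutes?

the second, by 7 hours 4 minutes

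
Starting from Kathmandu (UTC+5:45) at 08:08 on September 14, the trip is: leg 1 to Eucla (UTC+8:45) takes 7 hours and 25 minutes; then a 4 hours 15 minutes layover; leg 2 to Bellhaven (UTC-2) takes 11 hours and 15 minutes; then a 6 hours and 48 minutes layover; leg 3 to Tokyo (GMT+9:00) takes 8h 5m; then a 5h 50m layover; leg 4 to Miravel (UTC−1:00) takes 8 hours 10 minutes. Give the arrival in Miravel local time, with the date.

05:11 on Sep 16

Convert departure to UTC: 08:08 − 5:45 = 02:23 UTC on Sep 14.
Add 7 hours and 25 minutes leg 1 → 09:48 UTC.
Add 4 hours and 15 minutes layover in Eucla → 14:03 UTC.
Add 11 hours and 15 minutes leg 2 → 01:18 UTC (Sep 15).
Add 6 hours 48 minutes layover in Bellhaven → 08:06 UTC.
Add 8 hours 5 minutes leg 3 → 16:11 UTC.
Add 5 hours 50 minutes layover in Tokyo → 22:01 UTC.
Add 8 hours 10 minutes leg 4 → 06:11 UTC (Sep 16).
Miravel is UTC−1:00, so local arrival = 06:11 − 1:00 = 05:11 on Sep 16.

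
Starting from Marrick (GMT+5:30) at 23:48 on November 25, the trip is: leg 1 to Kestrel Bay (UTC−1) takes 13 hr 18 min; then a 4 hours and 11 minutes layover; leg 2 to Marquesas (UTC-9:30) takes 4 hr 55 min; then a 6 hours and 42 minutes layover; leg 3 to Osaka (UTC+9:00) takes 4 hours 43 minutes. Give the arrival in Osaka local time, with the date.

13:07 on Nov 27

Convert departure to UTC: 23:48 − 5:30 = 18:18 UTC on Nov 25.
Add 13 hours and 18 minutes leg 1 → 07:36 UTC (Nov 26).
Add 4 hours 11 minutes layover in Kestrel Bay → 11:47 UTC.
Add 4 hours 55 minutes leg 2 → 16:42 UTC.
Add 6 hours 42 minutes layover in Marquesas → 23:24 UTC.
Add 4 hours 43 minutes leg 3 → 04:07 UTC (Nov 27).
Osaka is UTC+9:00, so local arrival = 04:07 + 9:00 = 13:07 on Nov 27.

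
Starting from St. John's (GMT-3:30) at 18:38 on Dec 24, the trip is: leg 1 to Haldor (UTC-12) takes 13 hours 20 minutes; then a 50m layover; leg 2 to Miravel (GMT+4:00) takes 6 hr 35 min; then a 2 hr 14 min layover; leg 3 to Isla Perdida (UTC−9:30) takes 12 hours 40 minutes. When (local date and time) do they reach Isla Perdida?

Convert departure to UTC: 18:38 + 3:30 = 22:08 UTC on Dec 24.
Add 13 hours and 20 minutes leg 1 → 11:28 UTC (Dec 25).
Add 50 minutes layover in Haldor → 12:18 UTC.
Add 6 hours and 35 minutes leg 2 → 18:53 UTC.
Add 2 hours 14 minutes layover in Miravel → 21:07 UTC.
Add 12 hours and 40 minutes leg 3 → 09:47 UTC (Dec 26).
Isla Perdida is UTC−9:30, so local arrival = 09:47 − 9:30 = 00:17 on Dec 26.

00:17 on December 26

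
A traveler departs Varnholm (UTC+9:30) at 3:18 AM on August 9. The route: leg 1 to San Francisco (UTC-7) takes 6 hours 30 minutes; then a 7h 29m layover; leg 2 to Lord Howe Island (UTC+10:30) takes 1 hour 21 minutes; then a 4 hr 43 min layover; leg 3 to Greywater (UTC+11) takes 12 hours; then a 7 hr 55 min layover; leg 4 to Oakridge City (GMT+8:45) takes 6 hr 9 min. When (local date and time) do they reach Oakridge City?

12:40 AM on August 11

Convert departure to UTC: 3:18 AM − 9:30 = 5:48 PM UTC on Aug 8.
Add 6 hours and 30 minutes leg 1 → 12:18 AM UTC (Aug 9).
Add 7 hours 29 minutes layover in San Francisco → 7:47 AM UTC.
Add 1 hour and 21 minutes leg 2 → 9:08 AM UTC.
Add 4 hours 43 minutes layover in Lord Howe Island → 1:51 PM UTC.
Add 12 hours leg 3 → 1:51 AM UTC (Aug 10).
Add 7 hours and 55 minutes layover in Greywater → 9:46 AM UTC.
Add 6 hours 9 minutes leg 4 → 3:55 PM UTC.
Oakridge City is UTC+8:45, so local arrival = 3:55 PM + 8:45 = 12:40 AM on Aug 11.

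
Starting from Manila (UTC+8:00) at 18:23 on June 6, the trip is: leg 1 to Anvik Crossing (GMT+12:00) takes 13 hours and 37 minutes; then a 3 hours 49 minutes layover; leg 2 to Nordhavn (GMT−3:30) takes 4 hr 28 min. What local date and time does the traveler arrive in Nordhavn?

Convert departure to UTC: 18:23 − 8:00 = 10:23 UTC on Jun 6.
Add 13 hours and 37 minutes leg 1 → 00:00 UTC (Jun 7).
Add 3 hours and 49 minutes layover in Anvik Crossing → 03:49 UTC.
Add 4 hours and 28 minutes leg 2 → 08:17 UTC.
Nordhavn is UTC−3:30, so local arrival = 08:17 − 3:30 = 04:47 on Jun 7.

04:47 on June 7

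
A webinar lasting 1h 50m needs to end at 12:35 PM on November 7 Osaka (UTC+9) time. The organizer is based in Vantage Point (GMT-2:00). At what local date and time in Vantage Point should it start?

11:45 PM on Nov 6

Target end time in UTC: 12:35 PM − 9:00 = 3:35 AM on Nov 7.
Subtract 1 hour 50 minutes → start 1:45 AM UTC on Nov 7.
Vantage Point is UTC−2:00: 1:45 AM − 2:00 = 11:45 PM on Nov 6.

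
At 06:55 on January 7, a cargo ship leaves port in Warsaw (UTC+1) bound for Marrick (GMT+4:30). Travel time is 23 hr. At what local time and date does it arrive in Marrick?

Convert departure to UTC: 06:55 − 1:00 = 05:55 UTC on Jan 7.
Add 23 hours travel time → 04:55 UTC (Jan 8).
Marrick is UTC+4:30, so local arrival = 04:55 + 4:30 = 09:25 on Jan 8.

09:25 on January 8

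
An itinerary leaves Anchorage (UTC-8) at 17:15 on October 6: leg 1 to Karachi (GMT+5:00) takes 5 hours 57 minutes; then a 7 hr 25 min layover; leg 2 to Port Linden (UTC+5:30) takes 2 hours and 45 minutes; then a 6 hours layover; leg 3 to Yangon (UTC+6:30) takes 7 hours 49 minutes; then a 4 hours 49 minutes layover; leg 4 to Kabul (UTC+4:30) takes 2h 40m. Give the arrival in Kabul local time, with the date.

19:10 on October 8

Convert departure to UTC: 17:15 + 8:00 = 01:15 UTC on Oct 7.
Add 5 hours and 57 minutes leg 1 → 07:12 UTC.
Add 7 hours 25 minutes layover in Karachi → 14:37 UTC.
Add 2 hours 45 minutes leg 2 → 17:22 UTC.
Add 6 hours layover in Port Linden → 23:22 UTC.
Add 7 hours and 49 minutes leg 3 → 07:11 UTC (Oct 8).
Add 4 hours and 49 minutes layover in Yangon → 12:00 UTC.
Add 2 hours 40 minutes leg 4 → 14:40 UTC.
Kabul is UTC+4:30, so local arrival = 14:40 + 4:30 = 19:10 on Oct 8.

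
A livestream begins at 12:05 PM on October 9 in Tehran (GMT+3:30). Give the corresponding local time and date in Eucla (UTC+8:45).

5:20 PM on October 9

In UTC: 12:05 PM − 3:30 = 8:35 AM on Oct 9.
Eucla is UTC+8:45: 8:35 AM + 8:45 = 5:20 PM on Oct 9.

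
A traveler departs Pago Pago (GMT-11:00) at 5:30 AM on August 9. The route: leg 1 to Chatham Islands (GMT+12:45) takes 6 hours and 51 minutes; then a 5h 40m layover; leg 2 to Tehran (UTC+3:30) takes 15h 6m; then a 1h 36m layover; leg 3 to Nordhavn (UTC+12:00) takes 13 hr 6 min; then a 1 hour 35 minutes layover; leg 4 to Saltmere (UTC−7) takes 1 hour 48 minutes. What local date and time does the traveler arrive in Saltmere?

Convert departure to UTC: 5:30 AM + 11:00 = 4:30 PM UTC on Aug 9.
Add 6 hours 51 minutes leg 1 → 11:21 PM UTC.
Add 5 hours 40 minutes layover in Chatham Islands → 5:01 AM UTC (Aug 10).
Add 15 hours and 6 minutes leg 2 → 8:07 PM UTC.
Add 1 hour and 36 minutes layover in Tehran → 9:43 PM UTC.
Add 13 hours 6 minutes leg 3 → 10:49 AM UTC (Aug 11).
Add 1 hour 35 minutes layover in Nordhavn → 12:24 PM UTC.
Add 1 hour 48 minutes leg 4 → 2:12 PM UTC.
Saltmere is UTC−7:00, so local arrival = 2:12 PM − 7:00 = 7:12 AM on Aug 11.

7:12 AM on August 11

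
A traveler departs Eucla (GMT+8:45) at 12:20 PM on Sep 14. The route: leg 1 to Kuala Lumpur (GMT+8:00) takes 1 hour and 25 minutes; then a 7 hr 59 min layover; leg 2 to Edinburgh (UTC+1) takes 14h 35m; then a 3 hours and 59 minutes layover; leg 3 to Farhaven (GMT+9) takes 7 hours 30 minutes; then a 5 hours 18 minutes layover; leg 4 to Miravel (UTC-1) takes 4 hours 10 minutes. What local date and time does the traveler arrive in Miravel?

11:31 PM on September 15

Convert departure to UTC: 12:20 PM − 8:45 = 3:35 AM UTC on Sep 14.
Add 1 hour 25 minutes leg 1 → 5:00 AM UTC.
Add 7 hours 59 minutes layover in Kuala Lumpur → 12:59 PM UTC.
Add 14 hours and 35 minutes leg 2 → 3:34 AM UTC (Sep 15).
Add 3 hours 59 minutes layover in Edinburgh → 7:33 AM UTC.
Add 7 hours and 30 minutes leg 3 → 3:03 PM UTC.
Add 5 hours 18 minutes layover in Farhaven → 8:21 PM UTC.
Add 4 hours and 10 minutes leg 4 → 12:31 AM UTC (Sep 16).
Miravel is UTC−1:00, so local arrival = 12:31 AM − 1:00 = 11:31 PM on Sep 15.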